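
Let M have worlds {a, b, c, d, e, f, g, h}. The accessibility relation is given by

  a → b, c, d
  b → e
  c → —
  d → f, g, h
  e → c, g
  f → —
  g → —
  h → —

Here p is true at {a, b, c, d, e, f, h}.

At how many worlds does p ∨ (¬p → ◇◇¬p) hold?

a: p is T, ¬p → ◇◇¬p is T. ✓
b: p is T, ¬p → ◇◇¬p is T. ✓
c: p is T, ¬p → ◇◇¬p is T. ✓
d: p is T, ¬p → ◇◇¬p is T. ✓
e: p is T, ¬p → ◇◇¬p is T. ✓
f: p is T, ¬p → ◇◇¬p is T. ✓
g: p is F, ¬p → ◇◇¬p is F. ✗
h: p is T, ¬p → ◇◇¬p is T. ✓
Satisfying worlds: {a, b, c, d, e, f, h}.

7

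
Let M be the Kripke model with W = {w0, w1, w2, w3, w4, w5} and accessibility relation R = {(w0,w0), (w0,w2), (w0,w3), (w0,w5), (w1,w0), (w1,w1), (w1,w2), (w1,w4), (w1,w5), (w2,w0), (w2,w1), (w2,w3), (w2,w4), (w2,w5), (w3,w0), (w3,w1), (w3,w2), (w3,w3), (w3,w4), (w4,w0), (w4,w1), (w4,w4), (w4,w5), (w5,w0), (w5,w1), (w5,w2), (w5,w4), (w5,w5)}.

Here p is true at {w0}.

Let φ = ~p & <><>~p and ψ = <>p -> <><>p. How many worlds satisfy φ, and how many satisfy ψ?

5 and 6

For ~p & <><>~p:
w0: ~p is F, <><>~p is T. ✗
w1: ~p is T, <><>~p is T. ✓
w2: ~p is T, <><>~p is T. ✓
w3: ~p is T, <><>~p is T. ✓
w4: ~p is T, <><>~p is T. ✓
w5: ~p is T, <><>~p is T. ✓
— 5 worlds.
For <>p -> <><>p:
w0: <>p is T, <><>p is T. ✓
w1: <>p is T, <><>p is T. ✓
w2: <>p is T, <><>p is T. ✓
w3: <>p is T, <><>p is T. ✓
w4: <>p is T, <><>p is T. ✓
w5: <>p is T, <><>p is T. ✓
— 6 worlds.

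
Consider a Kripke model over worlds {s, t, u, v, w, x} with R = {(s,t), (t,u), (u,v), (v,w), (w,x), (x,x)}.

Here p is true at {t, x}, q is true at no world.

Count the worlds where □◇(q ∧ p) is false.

s: successors {t}; ◇(q ∧ p) there: t:F. ✗
t: successors {u}; ◇(q ∧ p) there: u:F. ✗
u: successors {v}; ◇(q ∧ p) there: v:F. ✗
v: successors {w}; ◇(q ∧ p) there: w:F. ✗
w: successors {x}; ◇(q ∧ p) there: x:F. ✗
x: successors {x}; ◇(q ∧ p) there: x:F. ✗
Satisfying worlds: ∅.
So □◇(q ∧ p) fails at the other 6 worlds.

6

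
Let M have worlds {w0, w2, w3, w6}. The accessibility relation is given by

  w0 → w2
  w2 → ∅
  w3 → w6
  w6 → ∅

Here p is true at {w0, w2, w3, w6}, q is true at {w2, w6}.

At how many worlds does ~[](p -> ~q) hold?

2

w0: [](p -> ~q) is F. ✓
w2: [](p -> ~q) is T. ✗
w3: [](p -> ~q) is F. ✓
w6: [](p -> ~q) is T. ✗
Satisfying worlds: {w0, w3}.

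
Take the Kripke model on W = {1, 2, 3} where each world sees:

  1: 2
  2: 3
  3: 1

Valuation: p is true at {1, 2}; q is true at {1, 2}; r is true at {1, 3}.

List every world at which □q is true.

{1, 3}

1: successors {2}; q there: 2:T. ✓
2: successors {3}; q there: 3:F. ✗
3: successors {1}; q there: 1:T. ✓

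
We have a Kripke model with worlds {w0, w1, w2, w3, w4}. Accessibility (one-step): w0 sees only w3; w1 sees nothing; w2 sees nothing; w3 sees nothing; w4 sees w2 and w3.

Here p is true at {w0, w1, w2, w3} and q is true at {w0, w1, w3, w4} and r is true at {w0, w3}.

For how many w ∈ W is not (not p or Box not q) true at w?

w0: not p or Box not q is F. ✓
w1: not p or Box not q is T. ✗
w2: not p or Box not q is T. ✗
w3: not p or Box not q is T. ✗
w4: not p or Box not q is T. ✗
Satisfying worlds: {w0}.

1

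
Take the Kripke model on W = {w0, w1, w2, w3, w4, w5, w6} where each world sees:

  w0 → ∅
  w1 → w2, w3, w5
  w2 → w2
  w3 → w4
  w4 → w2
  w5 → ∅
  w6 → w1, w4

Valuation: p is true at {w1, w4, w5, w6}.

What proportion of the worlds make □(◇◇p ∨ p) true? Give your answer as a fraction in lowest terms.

w0: no successors, so □(◇◇p ∨ p) holds vacuously. ✓
w1: successors {w2, w3, w5}; ◇◇p ∨ p there: w2:F, w3:F, w5:T. ✗
w2: successors {w2}; ◇◇p ∨ p there: w2:F. ✗
w3: successors {w4}; ◇◇p ∨ p there: w4:T. ✓
w4: successors {w2}; ◇◇p ∨ p there: w2:F. ✗
w5: no successors, so □(◇◇p ∨ p) holds vacuously. ✓
w6: successors {w1, w4}; ◇◇p ∨ p there: w1:T, w4:T. ✓
That's 4 of 7 worlds, so 4/7.

4/7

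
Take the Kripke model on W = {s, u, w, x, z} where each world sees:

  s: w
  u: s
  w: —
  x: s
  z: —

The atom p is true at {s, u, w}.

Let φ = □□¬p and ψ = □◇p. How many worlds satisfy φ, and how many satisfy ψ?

For □□¬p:
s: successors {w}; □¬p there: w:T. ✓
u: successors {s}; □¬p there: s:F. ✗
w: no successors, so □□¬p holds vacuously. ✓
x: successors {s}; □¬p there: s:F. ✗
z: no successors, so □□¬p holds vacuously. ✓
— 3 worlds.
For □◇p:
s: successors {w}; ◇p there: w:F. ✗
u: successors {s}; ◇p there: s:T. ✓
w: no successors, so □◇p holds vacuously. ✓
x: successors {s}; ◇p there: s:T. ✓
z: no successors, so □◇p holds vacuously. ✓
— 4 worlds.

3 and 4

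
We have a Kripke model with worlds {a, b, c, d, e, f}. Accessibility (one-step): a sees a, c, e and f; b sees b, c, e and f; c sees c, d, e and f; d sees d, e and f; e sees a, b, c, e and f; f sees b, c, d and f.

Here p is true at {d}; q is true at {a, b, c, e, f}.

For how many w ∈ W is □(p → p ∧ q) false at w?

3

a: successors {a, c, e, f}; p → p ∧ q there: a:T, c:T, e:T, f:T. ✓
b: successors {b, c, e, f}; p → p ∧ q there: b:T, c:T, e:T, f:T. ✓
c: successors {c, d, e, f}; p → p ∧ q there: c:T, d:F, e:T, f:T. ✗
d: successors {d, e, f}; p → p ∧ q there: d:F, e:T, f:T. ✗
e: successors {a, b, c, e, f}; p → p ∧ q there: a:T, b:T, c:T, e:T, f:T. ✓
f: successors {b, c, d, f}; p → p ∧ q there: b:T, c:T, d:F, f:T. ✗
Satisfying worlds: {a, b, e}.
So □(p → p ∧ q) fails at the other 3 worlds.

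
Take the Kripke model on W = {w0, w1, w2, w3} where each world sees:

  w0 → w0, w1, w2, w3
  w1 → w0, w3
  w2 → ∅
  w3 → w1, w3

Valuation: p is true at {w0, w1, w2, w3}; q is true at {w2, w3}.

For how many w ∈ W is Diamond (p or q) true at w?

3

w0: successors {w0, w1, w2, w3}; p or q there: w0:T, w1:T, w2:T, w3:T. ✓
w1: successors {w0, w3}; p or q there: w0:T, w3:T. ✓
w2: no successors, so Diamond (p or q) fails. ✗
w3: successors {w1, w3}; p or q there: w1:T, w3:T. ✓
Satisfying worlds: {w0, w1, w3}.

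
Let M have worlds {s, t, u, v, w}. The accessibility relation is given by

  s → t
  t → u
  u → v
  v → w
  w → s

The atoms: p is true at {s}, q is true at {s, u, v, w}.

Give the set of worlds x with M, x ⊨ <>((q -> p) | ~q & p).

{s, w}

s: successors {t}; (q -> p) | ~q & p there: t:T. ✓
t: successors {u}; (q -> p) | ~q & p there: u:F. ✗
u: successors {v}; (q -> p) | ~q & p there: v:F. ✗
v: successors {w}; (q -> p) | ~q & p there: w:F. ✗
w: successors {s}; (q -> p) | ~q & p there: s:T. ✓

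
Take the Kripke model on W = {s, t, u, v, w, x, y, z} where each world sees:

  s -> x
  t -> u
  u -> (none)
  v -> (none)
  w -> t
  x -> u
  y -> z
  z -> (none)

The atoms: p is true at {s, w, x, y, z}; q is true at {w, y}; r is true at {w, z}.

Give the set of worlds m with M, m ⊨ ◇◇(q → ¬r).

{s, w}

s: successors {x}; ◇(q → ¬r) there: x:T. ✓
t: successors {u}; ◇(q → ¬r) there: u:F. ✗
u: no successors, so ◇◇(q → ¬r) fails. ✗
v: no successors, so ◇◇(q → ¬r) fails. ✗
w: successors {t}; ◇(q → ¬r) there: t:T. ✓
x: successors {u}; ◇(q → ¬r) there: u:F. ✗
y: successors {z}; ◇(q → ¬r) there: z:F. ✗
z: no successors, so ◇◇(q → ¬r) fails. ✗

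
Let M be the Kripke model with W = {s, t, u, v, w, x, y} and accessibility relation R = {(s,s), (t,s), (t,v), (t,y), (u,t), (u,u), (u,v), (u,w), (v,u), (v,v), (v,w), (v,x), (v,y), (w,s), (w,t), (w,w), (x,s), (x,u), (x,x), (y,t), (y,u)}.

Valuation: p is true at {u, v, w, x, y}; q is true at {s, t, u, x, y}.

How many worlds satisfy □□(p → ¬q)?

1

s: successors {s}; □(p → ¬q) there: s:T. ✓
t: successors {s, v, y}; □(p → ¬q) there: s:T, v:F, y:F. ✗
u: successors {t, u, v, w}; □(p → ¬q) there: t:F, u:F, v:F, w:T. ✗
v: successors {u, v, w, x, y}; □(p → ¬q) there: u:F, v:F, w:T, x:F, y:F. ✗
w: successors {s, t, w}; □(p → ¬q) there: s:T, t:F, w:T. ✗
x: successors {s, u, x}; □(p → ¬q) there: s:T, u:F, x:F. ✗
y: successors {t, u}; □(p → ¬q) there: t:F, u:F. ✗
Satisfying worlds: {s}.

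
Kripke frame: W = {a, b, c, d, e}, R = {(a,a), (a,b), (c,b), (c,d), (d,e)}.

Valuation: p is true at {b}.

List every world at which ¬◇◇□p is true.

{b, d, e}

a: ◇◇□p is T. ✗
b: ◇◇□p is F. ✓
c: ◇◇□p is T. ✗
d: ◇◇□p is F. ✓
e: ◇◇□p is F. ✓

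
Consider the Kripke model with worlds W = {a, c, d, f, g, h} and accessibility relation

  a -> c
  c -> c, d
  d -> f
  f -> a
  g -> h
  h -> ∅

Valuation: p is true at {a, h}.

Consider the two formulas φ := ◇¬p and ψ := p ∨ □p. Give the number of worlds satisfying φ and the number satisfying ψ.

For ◇¬p:
a: successors {c}; ¬p there: c:T. ✓
c: successors {c, d}; ¬p there: c:T, d:T. ✓
d: successors {f}; ¬p there: f:T. ✓
f: successors {a}; ¬p there: a:F. ✗
g: successors {h}; ¬p there: h:F. ✗
h: no successors, so ◇¬p fails. ✗
— 3 worlds.
For p ∨ □p:
a: p is T, □p is F. ✓
c: p is F, □p is F. ✗
d: p is F, □p is F. ✗
f: p is F, □p is T. ✓
g: p is F, □p is T. ✓
h: p is T, □p is T. ✓
— 4 worlds.

3 and 4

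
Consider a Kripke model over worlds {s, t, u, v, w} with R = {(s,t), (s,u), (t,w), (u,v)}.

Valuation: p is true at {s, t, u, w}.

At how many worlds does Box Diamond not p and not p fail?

4

s: Box Diamond not p is F, not p is F. ✗
t: Box Diamond not p is F, not p is F. ✗
u: Box Diamond not p is F, not p is F. ✗
v: Box Diamond not p is T, not p is T. ✓
w: Box Diamond not p is T, not p is F. ✗
Satisfying worlds: {v}.
So Box Diamond not p and not p fails at the other 4 worlds.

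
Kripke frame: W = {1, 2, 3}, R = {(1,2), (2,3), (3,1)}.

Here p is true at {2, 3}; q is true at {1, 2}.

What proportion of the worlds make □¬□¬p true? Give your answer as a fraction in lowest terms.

1: successors {2}; ¬□¬p there: 2:T. ✓
2: successors {3}; ¬□¬p there: 3:F. ✗
3: successors {1}; ¬□¬p there: 1:T. ✓
That's 2 of 3 worlds, so 2/3.

2/3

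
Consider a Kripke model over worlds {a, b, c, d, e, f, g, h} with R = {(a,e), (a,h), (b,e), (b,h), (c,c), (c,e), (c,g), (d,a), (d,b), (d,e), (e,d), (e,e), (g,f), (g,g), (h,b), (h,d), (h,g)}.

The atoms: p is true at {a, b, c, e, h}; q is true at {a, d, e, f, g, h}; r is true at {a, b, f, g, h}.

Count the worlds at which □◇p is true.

5

a: successors {e, h}; ◇p there: e:T, h:T. ✓
b: successors {e, h}; ◇p there: e:T, h:T. ✓
c: successors {c, e, g}; ◇p there: c:T, e:T, g:F. ✗
d: successors {a, b, e}; ◇p there: a:T, b:T, e:T. ✓
e: successors {d, e}; ◇p there: d:T, e:T. ✓
f: no successors, so □◇p holds vacuously. ✓
g: successors {f, g}; ◇p there: f:F, g:F. ✗
h: successors {b, d, g}; ◇p there: b:T, d:T, g:F. ✗
Satisfying worlds: {a, b, d, e, f}.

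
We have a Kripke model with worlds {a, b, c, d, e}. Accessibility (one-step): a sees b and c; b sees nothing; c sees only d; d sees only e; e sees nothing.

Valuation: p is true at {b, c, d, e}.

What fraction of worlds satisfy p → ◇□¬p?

2/5

a: p is F, ◇□¬p is T. ✓
b: p is T, ◇□¬p is F. ✗
c: p is T, ◇□¬p is F. ✗
d: p is T, ◇□¬p is T. ✓
e: p is T, ◇□¬p is F. ✗
That's 2 of 5 worlds, so 2/5.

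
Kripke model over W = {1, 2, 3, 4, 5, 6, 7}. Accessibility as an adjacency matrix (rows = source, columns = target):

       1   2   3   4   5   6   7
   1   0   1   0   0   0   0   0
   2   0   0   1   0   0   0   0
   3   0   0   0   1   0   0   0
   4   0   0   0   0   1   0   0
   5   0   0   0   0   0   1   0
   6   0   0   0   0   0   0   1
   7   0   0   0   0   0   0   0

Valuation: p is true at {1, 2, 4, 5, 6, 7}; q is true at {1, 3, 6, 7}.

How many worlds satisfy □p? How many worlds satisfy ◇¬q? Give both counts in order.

For □p:
1: successors {2}; p there: 2:T. ✓
2: successors {3}; p there: 3:F. ✗
3: successors {4}; p there: 4:T. ✓
4: successors {5}; p there: 5:T. ✓
5: successors {6}; p there: 6:T. ✓
6: successors {7}; p there: 7:T. ✓
7: no successors, so □p holds vacuously. ✓
— 6 worlds.
For ◇¬q:
1: successors {2}; ¬q there: 2:T. ✓
2: successors {3}; ¬q there: 3:F. ✗
3: successors {4}; ¬q there: 4:T. ✓
4: successors {5}; ¬q there: 5:T. ✓
5: successors {6}; ¬q there: 6:F. ✗
6: successors {7}; ¬q there: 7:F. ✗
7: no successors, so ◇¬q fails. ✗
— 3 worlds.

6 and 3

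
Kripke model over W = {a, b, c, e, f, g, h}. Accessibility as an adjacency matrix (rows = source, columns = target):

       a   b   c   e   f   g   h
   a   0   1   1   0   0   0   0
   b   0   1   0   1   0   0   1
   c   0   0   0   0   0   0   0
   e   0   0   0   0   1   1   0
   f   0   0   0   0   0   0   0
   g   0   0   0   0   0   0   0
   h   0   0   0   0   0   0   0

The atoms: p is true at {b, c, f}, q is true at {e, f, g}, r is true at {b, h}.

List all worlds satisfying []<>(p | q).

{c, f, g, h}

a: successors {b, c}; <>(p | q) there: b:T, c:F. ✗
b: successors {b, e, h}; <>(p | q) there: b:T, e:T, h:F. ✗
c: no successors, so []<>(p | q) holds vacuously. ✓
e: successors {f, g}; <>(p | q) there: f:F, g:F. ✗
f: no successors, so []<>(p | q) holds vacuously. ✓
g: no successors, so []<>(p | q) holds vacuously. ✓
h: no successors, so []<>(p | q) holds vacuously. ✓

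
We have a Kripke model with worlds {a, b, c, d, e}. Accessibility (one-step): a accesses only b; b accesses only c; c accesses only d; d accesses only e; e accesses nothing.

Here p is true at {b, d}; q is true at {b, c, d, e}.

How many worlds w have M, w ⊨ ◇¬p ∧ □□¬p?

1

a: ◇¬p is F, □□¬p is T. ✗
b: ◇¬p is T, □□¬p is F. ✗
c: ◇¬p is F, □□¬p is T. ✗
d: ◇¬p is T, □□¬p is T. ✓
e: ◇¬p is F, □□¬p is T. ✗
Satisfying worlds: {d}.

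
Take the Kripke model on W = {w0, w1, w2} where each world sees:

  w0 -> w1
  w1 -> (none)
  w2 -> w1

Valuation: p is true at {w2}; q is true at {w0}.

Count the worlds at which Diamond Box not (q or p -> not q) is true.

w0: successors {w1}; Box not (q or p -> not q) there: w1:T. ✓
w1: no successors, so Diamond Box not (q or p -> not q) fails. ✗
w2: successors {w1}; Box not (q or p -> not q) there: w1:T. ✓
Satisfying worlds: {w0, w2}.

2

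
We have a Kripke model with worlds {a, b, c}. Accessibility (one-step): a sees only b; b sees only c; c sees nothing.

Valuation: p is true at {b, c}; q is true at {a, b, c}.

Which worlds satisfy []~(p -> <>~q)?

{a, b, c}

a: successors {b}; ~(p -> <>~q) there: b:T. ✓
b: successors {c}; ~(p -> <>~q) there: c:T. ✓
c: no successors, so []~(p -> <>~q) holds vacuously. ✓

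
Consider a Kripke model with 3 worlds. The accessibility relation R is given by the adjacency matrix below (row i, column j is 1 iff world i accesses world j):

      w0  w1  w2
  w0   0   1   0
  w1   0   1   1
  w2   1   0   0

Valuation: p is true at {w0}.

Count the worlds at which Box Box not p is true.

w0: successors {w1}; Box not p there: w1:T. ✓
w1: successors {w1, w2}; Box not p there: w1:T, w2:F. ✗
w2: successors {w0}; Box not p there: w0:T. ✓
Satisfying worlds: {w0, w2}.

2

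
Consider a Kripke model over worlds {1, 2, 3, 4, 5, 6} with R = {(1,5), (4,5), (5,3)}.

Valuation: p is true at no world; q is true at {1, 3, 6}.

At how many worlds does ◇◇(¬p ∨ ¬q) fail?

4

1: successors {5}; ◇(¬p ∨ ¬q) there: 5:T. ✓
2: no successors, so ◇◇(¬p ∨ ¬q) fails. ✗
3: no successors, so ◇◇(¬p ∨ ¬q) fails. ✗
4: successors {5}; ◇(¬p ∨ ¬q) there: 5:T. ✓
5: successors {3}; ◇(¬p ∨ ¬q) there: 3:F. ✗
6: no successors, so ◇◇(¬p ∨ ¬q) fails. ✗
Satisfying worlds: {1, 4}.
So ◇◇(¬p ∨ ¬q) fails at the other 4 worlds.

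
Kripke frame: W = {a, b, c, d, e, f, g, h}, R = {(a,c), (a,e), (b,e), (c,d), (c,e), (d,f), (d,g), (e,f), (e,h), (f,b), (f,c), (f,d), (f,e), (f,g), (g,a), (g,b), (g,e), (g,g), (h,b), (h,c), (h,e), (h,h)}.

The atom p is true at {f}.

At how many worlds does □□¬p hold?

2

a: successors {c, e}; □¬p there: c:T, e:F. ✗
b: successors {e}; □¬p there: e:F. ✗
c: successors {d, e}; □¬p there: d:F, e:F. ✗
d: successors {f, g}; □¬p there: f:T, g:T. ✓
e: successors {f, h}; □¬p there: f:T, h:T. ✓
f: successors {b, c, d, e, g}; □¬p there: b:T, c:T, d:F, e:F, g:T. ✗
g: successors {a, b, e, g}; □¬p there: a:T, b:T, e:F, g:T. ✗
h: successors {b, c, e, h}; □¬p there: b:T, c:T, e:F, h:T. ✗
Satisfying worlds: {d, e}.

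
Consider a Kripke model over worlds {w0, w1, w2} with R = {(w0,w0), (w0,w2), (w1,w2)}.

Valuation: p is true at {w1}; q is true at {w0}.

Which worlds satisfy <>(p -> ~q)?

{w0, w1}

w0: successors {w0, w2}; p -> ~q there: w0:T, w2:T. ✓
w1: successors {w2}; p -> ~q there: w2:T. ✓
w2: no successors, so <>(p -> ~q) fails. ✗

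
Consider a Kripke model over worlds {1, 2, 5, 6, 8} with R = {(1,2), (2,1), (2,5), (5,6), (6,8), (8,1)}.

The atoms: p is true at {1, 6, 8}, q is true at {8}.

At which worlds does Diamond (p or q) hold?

{2, 5, 6, 8}

1: successors {2}; p or q there: 2:F. ✗
2: successors {1, 5}; p or q there: 1:T, 5:F. ✓
5: successors {6}; p or q there: 6:T. ✓
6: successors {8}; p or q there: 8:T. ✓
8: successors {1}; p or q there: 1:T. ✓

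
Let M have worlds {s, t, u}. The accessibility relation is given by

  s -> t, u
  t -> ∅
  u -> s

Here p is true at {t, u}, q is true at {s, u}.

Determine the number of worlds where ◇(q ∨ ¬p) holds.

2

s: successors {t, u}; q ∨ ¬p there: t:F, u:T. ✓
t: no successors, so ◇(q ∨ ¬p) fails. ✗
u: successors {s}; q ∨ ¬p there: s:T. ✓
Satisfying worlds: {s, u}.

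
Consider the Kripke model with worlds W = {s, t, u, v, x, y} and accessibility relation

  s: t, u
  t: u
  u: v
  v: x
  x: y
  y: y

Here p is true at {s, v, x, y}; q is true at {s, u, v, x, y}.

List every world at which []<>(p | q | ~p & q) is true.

s: successors {t, u}; <>(p | q | ~p & q) there: t:T, u:T. ✓
t: successors {u}; <>(p | q | ~p & q) there: u:T. ✓
u: successors {v}; <>(p | q | ~p & q) there: v:T. ✓
v: successors {x}; <>(p | q | ~p & q) there: x:T. ✓
x: successors {y}; <>(p | q | ~p & q) there: y:T. ✓
y: successors {y}; <>(p | q | ~p & q) there: y:T. ✓

{s, t, u, v, x, y}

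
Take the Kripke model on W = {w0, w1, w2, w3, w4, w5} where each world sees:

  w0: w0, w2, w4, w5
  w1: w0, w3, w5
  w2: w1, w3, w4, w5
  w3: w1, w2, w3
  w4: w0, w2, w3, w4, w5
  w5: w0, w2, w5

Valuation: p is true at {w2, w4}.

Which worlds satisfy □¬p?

{w1}

w0: successors {w0, w2, w4, w5}; ¬p there: w0:T, w2:F, w4:F, w5:T. ✗
w1: successors {w0, w3, w5}; ¬p there: w0:T, w3:T, w5:T. ✓
w2: successors {w1, w3, w4, w5}; ¬p there: w1:T, w3:T, w4:F, w5:T. ✗
w3: successors {w1, w2, w3}; ¬p there: w1:T, w2:F, w3:T. ✗
w4: successors {w0, w2, w3, w4, w5}; ¬p there: w0:T, w2:F, w3:T, w4:F, w5:T. ✗
w5: successors {w0, w2, w5}; ¬p there: w0:T, w2:F, w5:T. ✗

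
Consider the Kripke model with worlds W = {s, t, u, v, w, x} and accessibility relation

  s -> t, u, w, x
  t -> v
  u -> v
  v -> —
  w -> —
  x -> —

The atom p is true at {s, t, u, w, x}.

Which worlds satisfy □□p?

{t, u, v, w, x}

s: successors {t, u, w, x}; □p there: t:F, u:F, w:T, x:T. ✗
t: successors {v}; □p there: v:T. ✓
u: successors {v}; □p there: v:T. ✓
v: no successors, so □□p holds vacuously. ✓
w: no successors, so □□p holds vacuously. ✓
x: no successors, so □□p holds vacuously. ✓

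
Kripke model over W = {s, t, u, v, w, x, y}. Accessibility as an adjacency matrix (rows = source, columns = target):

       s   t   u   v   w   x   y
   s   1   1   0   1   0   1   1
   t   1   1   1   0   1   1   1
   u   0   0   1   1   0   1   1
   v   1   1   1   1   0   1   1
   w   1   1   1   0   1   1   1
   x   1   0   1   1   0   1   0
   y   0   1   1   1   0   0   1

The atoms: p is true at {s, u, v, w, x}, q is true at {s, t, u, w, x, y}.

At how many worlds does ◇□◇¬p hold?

6

s: successors {s, t, v, x, y}; □◇¬p there: s:F, t:F, v:F, x:F, y:T. ✓
t: successors {s, t, u, w, x, y}; □◇¬p there: s:F, t:F, u:F, w:F, x:F, y:T. ✓
u: successors {u, v, x, y}; □◇¬p there: u:F, v:F, x:F, y:T. ✓
v: successors {s, t, u, v, x, y}; □◇¬p there: s:F, t:F, u:F, v:F, x:F, y:T. ✓
w: successors {s, t, u, w, x, y}; □◇¬p there: s:F, t:F, u:F, w:F, x:F, y:T. ✓
x: successors {s, u, v, x}; □◇¬p there: s:F, u:F, v:F, x:F. ✗
y: successors {t, u, v, y}; □◇¬p there: t:F, u:F, v:F, y:T. ✓
Satisfying worlds: {s, t, u, v, w, y}.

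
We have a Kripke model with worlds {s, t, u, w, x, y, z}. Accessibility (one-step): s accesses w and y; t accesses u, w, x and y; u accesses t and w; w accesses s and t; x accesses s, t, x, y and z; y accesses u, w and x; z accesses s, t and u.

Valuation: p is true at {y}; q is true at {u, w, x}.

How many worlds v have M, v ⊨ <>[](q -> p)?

s: successors {w, y}; [](q -> p) there: w:T, y:F. ✓
t: successors {u, w, x, y}; [](q -> p) there: u:F, w:T, x:F, y:F. ✓
u: successors {t, w}; [](q -> p) there: t:F, w:T. ✓
w: successors {s, t}; [](q -> p) there: s:F, t:F. ✗
x: successors {s, t, x, y, z}; [](q -> p) there: s:F, t:F, x:F, y:F, z:F. ✗
y: successors {u, w, x}; [](q -> p) there: u:F, w:T, x:F. ✓
z: successors {s, t, u}; [](q -> p) there: s:F, t:F, u:F. ✗
Satisfying worlds: {s, t, u, y}.

4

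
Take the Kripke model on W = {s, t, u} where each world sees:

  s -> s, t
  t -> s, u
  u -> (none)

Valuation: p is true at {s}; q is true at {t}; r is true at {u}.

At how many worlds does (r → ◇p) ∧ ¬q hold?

1

s: r → ◇p is T, ¬q is T. ✓
t: r → ◇p is T, ¬q is F. ✗
u: r → ◇p is F, ¬q is T. ✗
Satisfying worlds: {s}.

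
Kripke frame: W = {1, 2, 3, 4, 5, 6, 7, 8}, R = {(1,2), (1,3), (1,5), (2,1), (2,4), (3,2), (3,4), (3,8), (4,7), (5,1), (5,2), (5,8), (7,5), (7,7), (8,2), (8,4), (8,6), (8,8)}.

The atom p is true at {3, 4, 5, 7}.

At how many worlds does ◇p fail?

1: successors {2, 3, 5}; p there: 2:F, 3:T, 5:T. ✓
2: successors {1, 4}; p there: 1:F, 4:T. ✓
3: successors {2, 4, 8}; p there: 2:F, 4:T, 8:F. ✓
4: successors {7}; p there: 7:T. ✓
5: successors {1, 2, 8}; p there: 1:F, 2:F, 8:F. ✗
6: no successors, so ◇p fails. ✗
7: successors {5, 7}; p there: 5:T, 7:T. ✓
8: successors {2, 4, 6, 8}; p there: 2:F, 4:T, 6:F, 8:F. ✓
Satisfying worlds: {1, 2, 3, 4, 7, 8}.
So ◇p fails at the other 2 worlds.

2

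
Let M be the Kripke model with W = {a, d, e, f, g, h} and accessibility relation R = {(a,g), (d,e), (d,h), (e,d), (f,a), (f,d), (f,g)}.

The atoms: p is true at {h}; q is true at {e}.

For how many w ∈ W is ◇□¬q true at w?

a: successors {g}; □¬q there: g:T. ✓
d: successors {e, h}; □¬q there: e:T, h:T. ✓
e: successors {d}; □¬q there: d:F. ✗
f: successors {a, d, g}; □¬q there: a:T, d:F, g:T. ✓
g: no successors, so ◇□¬q fails. ✗
h: no successors, so ◇□¬q fails. ✗
Satisfying worlds: {a, d, f}.

3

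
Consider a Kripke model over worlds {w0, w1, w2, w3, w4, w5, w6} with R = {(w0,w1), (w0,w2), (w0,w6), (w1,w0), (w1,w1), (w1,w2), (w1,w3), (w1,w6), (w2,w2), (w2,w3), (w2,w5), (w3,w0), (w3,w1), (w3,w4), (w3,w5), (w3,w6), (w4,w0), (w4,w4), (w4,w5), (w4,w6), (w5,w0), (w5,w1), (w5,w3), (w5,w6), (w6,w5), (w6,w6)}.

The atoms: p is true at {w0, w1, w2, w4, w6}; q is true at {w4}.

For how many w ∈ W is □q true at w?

w0: successors {w1, w2, w6}; q there: w1:F, w2:F, w6:F. ✗
w1: successors {w0, w1, w2, w3, w6}; q there: w0:F, w1:F, w2:F, w3:F, w6:F. ✗
w2: successors {w2, w3, w5}; q there: w2:F, w3:F, w5:F. ✗
w3: successors {w0, w1, w4, w5, w6}; q there: w0:F, w1:F, w4:T, w5:F, w6:F. ✗
w4: successors {w0, w4, w5, w6}; q there: w0:F, w4:T, w5:F, w6:F. ✗
w5: successors {w0, w1, w3, w6}; q there: w0:F, w1:F, w3:F, w6:F. ✗
w6: successors {w5, w6}; q there: w5:F, w6:F. ✗
Satisfying worlds: ∅.

0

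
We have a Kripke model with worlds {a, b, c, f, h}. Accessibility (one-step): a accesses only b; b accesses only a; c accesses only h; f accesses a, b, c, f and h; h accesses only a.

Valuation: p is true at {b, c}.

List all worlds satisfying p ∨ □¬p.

a: p is F, □¬p is F. ✗
b: p is T, □¬p is T. ✓
c: p is T, □¬p is T. ✓
f: p is F, □¬p is F. ✗
h: p is F, □¬p is T. ✓

{b, c, h}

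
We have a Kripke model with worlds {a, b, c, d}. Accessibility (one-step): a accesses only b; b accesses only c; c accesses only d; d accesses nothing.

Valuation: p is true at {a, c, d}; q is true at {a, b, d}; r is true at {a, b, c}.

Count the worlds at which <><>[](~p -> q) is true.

2

a: successors {b}; <>[](~p -> q) there: b:T. ✓
b: successors {c}; <>[](~p -> q) there: c:T. ✓
c: successors {d}; <>[](~p -> q) there: d:F. ✗
d: no successors, so <><>[](~p -> q) fails. ✗
Satisfying worlds: {a, b}.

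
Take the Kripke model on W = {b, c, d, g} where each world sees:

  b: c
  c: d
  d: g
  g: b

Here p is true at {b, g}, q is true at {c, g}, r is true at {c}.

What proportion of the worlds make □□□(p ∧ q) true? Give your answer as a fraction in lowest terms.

1/4

b: successors {c}; □□(p ∧ q) there: c:T. ✓
c: successors {d}; □□(p ∧ q) there: d:F. ✗
d: successors {g}; □□(p ∧ q) there: g:F. ✗
g: successors {b}; □□(p ∧ q) there: b:F. ✗
That's 1 of 4 worlds, so 1/4.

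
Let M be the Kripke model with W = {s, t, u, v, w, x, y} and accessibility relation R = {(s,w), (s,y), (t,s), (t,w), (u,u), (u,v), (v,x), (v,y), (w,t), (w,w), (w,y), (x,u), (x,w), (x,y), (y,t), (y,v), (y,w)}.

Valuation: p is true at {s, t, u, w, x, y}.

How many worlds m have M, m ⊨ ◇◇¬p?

s: successors {w, y}; ◇¬p there: w:F, y:T. ✓
t: successors {s, w}; ◇¬p there: s:F, w:F. ✗
u: successors {u, v}; ◇¬p there: u:T, v:F. ✓
v: successors {x, y}; ◇¬p there: x:F, y:T. ✓
w: successors {t, w, y}; ◇¬p there: t:F, w:F, y:T. ✓
x: successors {u, w, y}; ◇¬p there: u:T, w:F, y:T. ✓
y: successors {t, v, w}; ◇¬p there: t:F, v:F, w:F. ✗
Satisfying worlds: {s, u, v, w, x}.

5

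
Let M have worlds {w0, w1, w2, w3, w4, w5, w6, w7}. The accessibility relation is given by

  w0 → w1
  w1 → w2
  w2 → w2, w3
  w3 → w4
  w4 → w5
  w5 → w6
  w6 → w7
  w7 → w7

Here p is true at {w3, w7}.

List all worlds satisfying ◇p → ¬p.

w0: ◇p is F, ¬p is T. ✓
w1: ◇p is F, ¬p is T. ✓
w2: ◇p is T, ¬p is T. ✓
w3: ◇p is F, ¬p is F. ✓
w4: ◇p is F, ¬p is T. ✓
w5: ◇p is F, ¬p is T. ✓
w6: ◇p is T, ¬p is T. ✓
w7: ◇p is T, ¬p is F. ✗

{w0, w1, w2, w3, w4, w5, w6}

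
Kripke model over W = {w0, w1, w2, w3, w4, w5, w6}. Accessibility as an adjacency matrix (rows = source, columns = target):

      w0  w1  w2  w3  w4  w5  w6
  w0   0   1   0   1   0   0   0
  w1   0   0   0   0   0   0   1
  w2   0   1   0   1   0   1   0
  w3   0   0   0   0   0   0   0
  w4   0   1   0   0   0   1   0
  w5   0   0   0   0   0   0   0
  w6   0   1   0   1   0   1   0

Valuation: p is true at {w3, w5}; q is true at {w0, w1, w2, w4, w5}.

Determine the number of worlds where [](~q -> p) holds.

w0: successors {w1, w3}; ~q -> p there: w1:T, w3:T. ✓
w1: successors {w6}; ~q -> p there: w6:F. ✗
w2: successors {w1, w3, w5}; ~q -> p there: w1:T, w3:T, w5:T. ✓
w3: no successors, so [](~q -> p) holds vacuously. ✓
w4: successors {w1, w5}; ~q -> p there: w1:T, w5:T. ✓
w5: no successors, so [](~q -> p) holds vacuously. ✓
w6: successors {w1, w3, w5}; ~q -> p there: w1:T, w3:T, w5:T. ✓
Satisfying worlds: {w0, w2, w3, w4, w5, w6}.

6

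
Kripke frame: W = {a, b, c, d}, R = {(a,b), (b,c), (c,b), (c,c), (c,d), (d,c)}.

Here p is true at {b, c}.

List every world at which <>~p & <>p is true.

{c}

a: <>~p is F, <>p is T. ✗
b: <>~p is F, <>p is T. ✗
c: <>~p is T, <>p is T. ✓
d: <>~p is F, <>p is T. ✗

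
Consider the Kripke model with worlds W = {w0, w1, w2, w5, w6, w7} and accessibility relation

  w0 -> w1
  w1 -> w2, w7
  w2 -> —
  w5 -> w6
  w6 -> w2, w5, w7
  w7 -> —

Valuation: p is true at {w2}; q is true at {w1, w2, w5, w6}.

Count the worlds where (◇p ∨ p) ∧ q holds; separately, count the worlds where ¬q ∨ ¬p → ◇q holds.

For (◇p ∨ p) ∧ q:
w0: ◇p ∨ p is F, q is F. ✗
w1: ◇p ∨ p is T, q is T. ✓
w2: ◇p ∨ p is T, q is T. ✓
w5: ◇p ∨ p is F, q is T. ✗
w6: ◇p ∨ p is T, q is T. ✓
w7: ◇p ∨ p is F, q is F. ✗
— 3 worlds.
For ¬q ∨ ¬p → ◇q:
w0: ¬q ∨ ¬p is T, ◇q is T. ✓
w1: ¬q ∨ ¬p is T, ◇q is T. ✓
w2: ¬q ∨ ¬p is F, ◇q is F. ✓
w5: ¬q ∨ ¬p is T, ◇q is T. ✓
w6: ¬q ∨ ¬p is T, ◇q is T. ✓
w7: ¬q ∨ ¬p is T, ◇q is F. ✗
— 5 worlds.

3 and 5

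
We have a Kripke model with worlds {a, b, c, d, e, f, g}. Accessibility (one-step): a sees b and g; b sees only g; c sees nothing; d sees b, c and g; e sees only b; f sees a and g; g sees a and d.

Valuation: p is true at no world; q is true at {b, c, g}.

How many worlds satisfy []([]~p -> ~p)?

a: successors {b, g}; []~p -> ~p there: b:T, g:T. ✓
b: successors {g}; []~p -> ~p there: g:T. ✓
c: no successors, so []([]~p -> ~p) holds vacuously. ✓
d: successors {b, c, g}; []~p -> ~p there: b:T, c:T, g:T. ✓
e: successors {b}; []~p -> ~p there: b:T. ✓
f: successors {a, g}; []~p -> ~p there: a:T, g:T. ✓
g: successors {a, d}; []~p -> ~p there: a:T, d:T. ✓
Satisfying worlds: {a, b, c, d, e, f, g}.

7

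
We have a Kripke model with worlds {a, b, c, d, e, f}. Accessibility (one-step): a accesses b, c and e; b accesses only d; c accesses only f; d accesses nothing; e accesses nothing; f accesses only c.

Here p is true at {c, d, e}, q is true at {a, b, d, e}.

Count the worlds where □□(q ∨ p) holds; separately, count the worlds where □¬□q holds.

For □□(q ∨ p):
a: successors {b, c, e}; □(q ∨ p) there: b:T, c:F, e:T. ✗
b: successors {d}; □(q ∨ p) there: d:T. ✓
c: successors {f}; □(q ∨ p) there: f:T. ✓
d: no successors, so □□(q ∨ p) holds vacuously. ✓
e: no successors, so □□(q ∨ p) holds vacuously. ✓
f: successors {c}; □(q ∨ p) there: c:F. ✗
— 4 worlds.
For □¬□q:
a: successors {b, c, e}; ¬□q there: b:F, c:T, e:F. ✗
b: successors {d}; ¬□q there: d:F. ✗
c: successors {f}; ¬□q there: f:T. ✓
d: no successors, so □¬□q holds vacuously. ✓
e: no successors, so □¬□q holds vacuously. ✓
f: successors {c}; ¬□q there: c:T. ✓
— 4 worlds.

4 and 4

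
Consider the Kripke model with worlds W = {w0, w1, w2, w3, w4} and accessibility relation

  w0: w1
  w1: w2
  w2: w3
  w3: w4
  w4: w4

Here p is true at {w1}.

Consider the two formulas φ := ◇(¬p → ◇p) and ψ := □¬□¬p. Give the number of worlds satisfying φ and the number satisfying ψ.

For ◇(¬p → ◇p):
w0: successors {w1}; ¬p → ◇p there: w1:T. ✓
w1: successors {w2}; ¬p → ◇p there: w2:F. ✗
w2: successors {w3}; ¬p → ◇p there: w3:F. ✗
w3: successors {w4}; ¬p → ◇p there: w4:F. ✗
w4: successors {w4}; ¬p → ◇p there: w4:F. ✗
— 1 world.
For □¬□¬p:
w0: successors {w1}; ¬□¬p there: w1:F. ✗
w1: successors {w2}; ¬□¬p there: w2:F. ✗
w2: successors {w3}; ¬□¬p there: w3:F. ✗
w3: successors {w4}; ¬□¬p there: w4:F. ✗
w4: successors {w4}; ¬□¬p there: w4:F. ✗
— 0 worlds.

1 and 0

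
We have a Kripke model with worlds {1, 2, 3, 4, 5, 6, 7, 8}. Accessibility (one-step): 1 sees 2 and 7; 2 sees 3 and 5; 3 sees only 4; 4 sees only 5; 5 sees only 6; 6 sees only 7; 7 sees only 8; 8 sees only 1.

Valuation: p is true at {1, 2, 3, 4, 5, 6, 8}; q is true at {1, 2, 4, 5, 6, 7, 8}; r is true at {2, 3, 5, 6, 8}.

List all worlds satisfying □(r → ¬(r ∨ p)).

{3, 6, 8}

1: successors {2, 7}; r → ¬(r ∨ p) there: 2:F, 7:T. ✗
2: successors {3, 5}; r → ¬(r ∨ p) there: 3:F, 5:F. ✗
3: successors {4}; r → ¬(r ∨ p) there: 4:T. ✓
4: successors {5}; r → ¬(r ∨ p) there: 5:F. ✗
5: successors {6}; r → ¬(r ∨ p) there: 6:F. ✗
6: successors {7}; r → ¬(r ∨ p) there: 7:T. ✓
7: successors {8}; r → ¬(r ∨ p) there: 8:F. ✗
8: successors {1}; r → ¬(r ∨ p) there: 1:T. ✓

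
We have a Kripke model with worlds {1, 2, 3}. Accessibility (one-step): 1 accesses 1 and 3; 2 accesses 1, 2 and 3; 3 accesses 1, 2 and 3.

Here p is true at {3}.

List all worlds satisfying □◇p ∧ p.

1: □◇p is T, p is F. ✗
2: □◇p is T, p is F. ✗
3: □◇p is T, p is T. ✓

{3}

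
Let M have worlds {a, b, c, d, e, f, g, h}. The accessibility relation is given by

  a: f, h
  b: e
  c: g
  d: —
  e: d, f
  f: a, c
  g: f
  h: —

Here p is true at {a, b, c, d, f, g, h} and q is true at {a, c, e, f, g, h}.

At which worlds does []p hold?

a: successors {f, h}; p there: f:T, h:T. ✓
b: successors {e}; p there: e:F. ✗
c: successors {g}; p there: g:T. ✓
d: no successors, so []p holds vacuously. ✓
e: successors {d, f}; p there: d:T, f:T. ✓
f: successors {a, c}; p there: a:T, c:T. ✓
g: successors {f}; p there: f:T. ✓
h: no successors, so []p holds vacuously. ✓

{a, c, d, e, f, g, h}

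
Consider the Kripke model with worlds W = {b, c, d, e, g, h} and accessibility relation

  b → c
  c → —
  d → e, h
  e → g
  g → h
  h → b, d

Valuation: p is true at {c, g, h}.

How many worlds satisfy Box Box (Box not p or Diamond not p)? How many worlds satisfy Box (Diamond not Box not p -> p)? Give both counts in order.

3 and 4

For Box Box (Box not p or Diamond not p):
b: successors {c}; Box (Box not p or Diamond not p) there: c:T. ✓
c: no successors, so Box Box (Box not p or Diamond not p) holds vacuously. ✓
d: successors {e, h}; Box (Box not p or Diamond not p) there: e:F, h:F. ✗
e: successors {g}; Box (Box not p or Diamond not p) there: g:T. ✓
g: successors {h}; Box (Box not p or Diamond not p) there: h:F. ✗
h: successors {b, d}; Box (Box not p or Diamond not p) there: b:T, d:F. ✗
— 3 worlds.
For Box (Diamond not Box not p -> p):
b: successors {c}; Diamond not Box not p -> p there: c:T. ✓
c: no successors, so Box (Diamond not Box not p -> p) holds vacuously. ✓
d: successors {e, h}; Diamond not Box not p -> p there: e:F, h:T. ✗
e: successors {g}; Diamond not Box not p -> p there: g:T. ✓
g: successors {h}; Diamond not Box not p -> p there: h:T. ✓
h: successors {b, d}; Diamond not Box not p -> p there: b:T, d:F. ✗
— 4 worlds.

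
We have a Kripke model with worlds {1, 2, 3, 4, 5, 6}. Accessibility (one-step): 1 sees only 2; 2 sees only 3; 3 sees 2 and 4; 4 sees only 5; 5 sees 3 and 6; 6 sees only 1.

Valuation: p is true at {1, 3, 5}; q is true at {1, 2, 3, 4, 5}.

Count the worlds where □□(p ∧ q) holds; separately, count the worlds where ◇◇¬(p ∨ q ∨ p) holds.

For □□(p ∧ q):
1: successors {2}; □(p ∧ q) there: 2:T. ✓
2: successors {3}; □(p ∧ q) there: 3:F. ✗
3: successors {2, 4}; □(p ∧ q) there: 2:T, 4:T. ✓
4: successors {5}; □(p ∧ q) there: 5:F. ✗
5: successors {3, 6}; □(p ∧ q) there: 3:F, 6:T. ✗
6: successors {1}; □(p ∧ q) there: 1:F. ✗
— 2 worlds.
For ◇◇¬(p ∨ q ∨ p):
1: successors {2}; ◇¬(p ∨ q ∨ p) there: 2:F. ✗
2: successors {3}; ◇¬(p ∨ q ∨ p) there: 3:F. ✗
3: successors {2, 4}; ◇¬(p ∨ q ∨ p) there: 2:F, 4:F. ✗
4: successors {5}; ◇¬(p ∨ q ∨ p) there: 5:T. ✓
5: successors {3, 6}; ◇¬(p ∨ q ∨ p) there: 3:F, 6:F. ✗
6: successors {1}; ◇¬(p ∨ q ∨ p) there: 1:F. ✗
— 1 world.

2 and 1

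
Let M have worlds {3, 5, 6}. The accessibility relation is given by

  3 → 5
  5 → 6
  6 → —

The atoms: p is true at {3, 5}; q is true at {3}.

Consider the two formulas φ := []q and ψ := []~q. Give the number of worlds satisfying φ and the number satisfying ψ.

For []q:
3: successors {5}; q there: 5:F. ✗
5: successors {6}; q there: 6:F. ✗
6: no successors, so []q holds vacuously. ✓
— 1 world.
For []~q:
3: successors {5}; ~q there: 5:T. ✓
5: successors {6}; ~q there: 6:T. ✓
6: no successors, so []~q holds vacuously. ✓
— 3 worlds.

1 and 3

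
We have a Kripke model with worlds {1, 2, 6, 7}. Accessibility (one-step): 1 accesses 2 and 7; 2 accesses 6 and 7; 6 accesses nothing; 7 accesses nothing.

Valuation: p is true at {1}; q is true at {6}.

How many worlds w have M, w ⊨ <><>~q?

1

1: successors {2, 7}; <>~q there: 2:T, 7:F. ✓
2: successors {6, 7}; <>~q there: 6:F, 7:F. ✗
6: no successors, so <><>~q fails. ✗
7: no successors, so <><>~q fails. ✗
Satisfying worlds: {1}.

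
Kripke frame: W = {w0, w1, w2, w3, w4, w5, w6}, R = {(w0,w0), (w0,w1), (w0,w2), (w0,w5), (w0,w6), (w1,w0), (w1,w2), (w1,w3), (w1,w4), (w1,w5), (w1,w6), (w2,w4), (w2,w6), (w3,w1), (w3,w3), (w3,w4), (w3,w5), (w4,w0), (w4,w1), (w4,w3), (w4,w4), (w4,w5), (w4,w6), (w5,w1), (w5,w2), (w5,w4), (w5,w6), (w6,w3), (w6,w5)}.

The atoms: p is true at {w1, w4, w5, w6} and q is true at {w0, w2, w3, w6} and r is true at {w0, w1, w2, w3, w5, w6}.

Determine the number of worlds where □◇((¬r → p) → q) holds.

w0: successors {w0, w1, w2, w5, w6}; ◇((¬r → p) → q) there: w0:T, w1:T, w2:T, w5:T, w6:T. ✓
w1: successors {w0, w2, w3, w4, w5, w6}; ◇((¬r → p) → q) there: w0:T, w2:T, w3:T, w4:T, w5:T, w6:T. ✓
w2: successors {w4, w6}; ◇((¬r → p) → q) there: w4:T, w6:T. ✓
w3: successors {w1, w3, w4, w5}; ◇((¬r → p) → q) there: w1:T, w3:T, w4:T, w5:T. ✓
w4: successors {w0, w1, w3, w4, w5, w6}; ◇((¬r → p) → q) there: w0:T, w1:T, w3:T, w4:T, w5:T, w6:T. ✓
w5: successors {w1, w2, w4, w6}; ◇((¬r → p) → q) there: w1:T, w2:T, w4:T, w6:T. ✓
w6: successors {w3, w5}; ◇((¬r → p) → q) there: w3:T, w5:T. ✓
Satisfying worlds: {w0, w1, w2, w3, w4, w5, w6}.

7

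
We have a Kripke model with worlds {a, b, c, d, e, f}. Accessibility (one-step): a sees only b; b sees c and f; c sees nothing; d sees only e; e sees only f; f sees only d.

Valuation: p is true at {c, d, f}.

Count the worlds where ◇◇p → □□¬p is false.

a: ◇◇p is T, □□¬p is F. ✗
b: ◇◇p is T, □□¬p is F. ✗
c: ◇◇p is F, □□¬p is T. ✓
d: ◇◇p is T, □□¬p is F. ✗
e: ◇◇p is T, □□¬p is F. ✗
f: ◇◇p is F, □□¬p is T. ✓
Satisfying worlds: {c, f}.
So ◇◇p → □□¬p fails at the other 4 worlds.

4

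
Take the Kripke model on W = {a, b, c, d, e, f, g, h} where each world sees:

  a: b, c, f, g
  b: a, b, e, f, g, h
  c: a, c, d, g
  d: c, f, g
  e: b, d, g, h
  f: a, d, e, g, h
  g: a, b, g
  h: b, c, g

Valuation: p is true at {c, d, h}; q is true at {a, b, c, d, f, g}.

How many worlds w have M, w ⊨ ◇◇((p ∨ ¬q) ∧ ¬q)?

7

a: successors {b, c, f, g}; ◇((p ∨ ¬q) ∧ ¬q) there: b:T, c:F, f:T, g:F. ✓
b: successors {a, b, e, f, g, h}; ◇((p ∨ ¬q) ∧ ¬q) there: a:F, b:T, e:T, f:T, g:F, h:F. ✓
c: successors {a, c, d, g}; ◇((p ∨ ¬q) ∧ ¬q) there: a:F, c:F, d:F, g:F. ✗
d: successors {c, f, g}; ◇((p ∨ ¬q) ∧ ¬q) there: c:F, f:T, g:F. ✓
e: successors {b, d, g, h}; ◇((p ∨ ¬q) ∧ ¬q) there: b:T, d:F, g:F, h:F. ✓
f: successors {a, d, e, g, h}; ◇((p ∨ ¬q) ∧ ¬q) there: a:F, d:F, e:T, g:F, h:F. ✓
g: successors {a, b, g}; ◇((p ∨ ¬q) ∧ ¬q) there: a:F, b:T, g:F. ✓
h: successors {b, c, g}; ◇((p ∨ ¬q) ∧ ¬q) there: b:T, c:F, g:F. ✓
Satisfying worlds: {a, b, d, e, f, g, h}.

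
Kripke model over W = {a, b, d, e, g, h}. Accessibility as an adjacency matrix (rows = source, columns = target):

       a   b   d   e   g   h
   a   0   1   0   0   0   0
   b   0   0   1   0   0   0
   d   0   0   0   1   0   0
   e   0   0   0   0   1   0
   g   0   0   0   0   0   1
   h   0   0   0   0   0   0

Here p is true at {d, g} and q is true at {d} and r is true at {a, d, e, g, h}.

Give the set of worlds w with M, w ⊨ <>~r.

{a}

a: successors {b}; ~r there: b:T. ✓
b: successors {d}; ~r there: d:F. ✗
d: successors {e}; ~r there: e:F. ✗
e: successors {g}; ~r there: g:F. ✗
g: successors {h}; ~r there: h:F. ✗
h: no successors, so <>~r fails. ✗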